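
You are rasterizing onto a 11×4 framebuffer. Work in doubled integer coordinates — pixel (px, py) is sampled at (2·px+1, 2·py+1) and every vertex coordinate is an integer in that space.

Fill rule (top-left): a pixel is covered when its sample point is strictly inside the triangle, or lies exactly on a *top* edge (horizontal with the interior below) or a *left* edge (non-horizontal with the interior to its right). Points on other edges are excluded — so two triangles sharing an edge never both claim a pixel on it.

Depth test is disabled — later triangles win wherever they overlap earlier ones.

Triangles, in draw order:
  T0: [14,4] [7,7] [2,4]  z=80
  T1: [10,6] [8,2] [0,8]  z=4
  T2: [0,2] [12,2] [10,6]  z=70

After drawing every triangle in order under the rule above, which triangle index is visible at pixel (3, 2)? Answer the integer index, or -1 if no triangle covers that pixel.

T0:
  2·area = 36
  edge (14, 4)→(7, 7): d=(-7,3) right/bottom  bias=-1
  edge (7, 7)→(2, 4): d=(-5,-3) top-left  bias=+0
  edge (2, 4)→(14, 4): d=(12,0) top-left  bias=+0
    (10,0)@(21, 1): e=[0,72,-36] → ·  [on edge]
    (2,2)@(5, 5): e=[20,4,12] → █
    (3,2)@(7, 5): e=[14,10,12] → █
    (4,2)@(9, 5): e=[8,16,12] → █
    (5,2)@(11, 5): e=[2,22,12] → █
    (6,2)@(13, 5): e=[-4,28,12] → ·
    (2,3)@(5, 7): e=[6,-6,36] → ·
    (3,3)@(7, 7): e=[0,0,36] → ·  [on edge]
    (4,3)@(9, 7): e=[-6,6,36] → ·
    (5,3)@(11, 7): e=[-12,12,36] → ·
  covered (4 px):
    · · · · · · · · · · ·
    · · · · · · · · · · ·
    · · █ █ █ █ · · · · ·
    · · · · · · · · · · ·
T1:
  2·area = 44  (B↔C swapped to make it positive)
  edge (10, 6)→(0, 8): d=(-10,2) right/bottom  bias=-1
  edge (0, 8)→(8, 2): d=(8,-6) top-left  bias=+0
  edge (8, 2)→(10, 6): d=(2,4) right/bottom  bias=-1
    (3,1)@(7, 3): e=[36,2,6] → █
    (4,1)@(9, 3): e=[32,14,-2] → ·
    (2,2)@(5, 5): e=[20,6,18] → █
    (4,2)@(9, 5): e=[12,30,2] → █
    (5,2)@(11, 5): e=[8,42,-6] → ·
    (7,2)@(15, 5): e=[0,66,-22] → ·  [on edge]
    (1,3)@(3, 7): e=[4,10,30] → █
    (2,3)@(5, 7): e=[0,22,22] → ·  [on edge]
    (3,3)@(7, 7): e=[-4,34,14] → ·
    (4,3)@(9, 7): e=[-8,46,6] → ·
  covered (5 px):
    · · · · · · · · · · ·
    · · · █ · · · · · · ·
    · · █ █ █ · · · · · ·
    · █ · · · · · · · · ·
T2:
  2·area = 48
  edge (0, 2)→(12, 2): d=(12,0) top-left  bias=+0
  edge (12, 2)→(10, 6): d=(-2,4) right/bottom  bias=-1
  edge (10, 6)→(0, 2): d=(-10,-4) top-left  bias=+0
    (1,1)@(3, 3): e=[12,34,2] → █
    (2,1)@(5, 3): e=[12,26,10] → █
    (3,1)@(7, 3): e=[12,18,18] → █
    (4,1)@(9, 3): e=[12,10,26] → █
    (5,1)@(11, 3): e=[12,2,34] → █
    (6,1)@(13, 3): e=[12,-6,42] → ·
    (1,2)@(3, 5): e=[36,30,-18] → ·
    (2,2)@(5, 5): e=[36,22,-10] → ·
    (3,2)@(7, 5): e=[36,14,-2] → ·
    (4,2)@(9, 5): e=[36,6,6] → █
    (5,2)@(11, 5): e=[36,-2,14] → ·
    (4,3)@(9, 7): e=[60,2,-14] → ·
  covered (6 px):
    · · · · · · · · · · ·
    · █ █ █ █ █ · · · · ·
    · · · · █ · · · · · ·
    · · · · · · · · · · ·

Z-buffer (winner per pixel, '.' = empty):
  . . . . . . . . . . .
  . 2 2 2 2 2 . . . . .
  . . 1 1 2 0 . . . . .
  . 1 . . . . . . . . .

Final: 1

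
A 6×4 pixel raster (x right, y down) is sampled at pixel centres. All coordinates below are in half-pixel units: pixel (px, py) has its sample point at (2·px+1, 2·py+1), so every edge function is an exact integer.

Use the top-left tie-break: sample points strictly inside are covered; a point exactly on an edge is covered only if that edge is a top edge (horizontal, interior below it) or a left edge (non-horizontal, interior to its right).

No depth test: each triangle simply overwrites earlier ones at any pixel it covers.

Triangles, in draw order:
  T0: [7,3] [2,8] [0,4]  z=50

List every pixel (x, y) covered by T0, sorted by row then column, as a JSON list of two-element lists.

T0:
  2·area = 30
  edge (7, 3)→(2, 8): d=(-5,5) right/bottom  bias=-1
  edge (2, 8)→(0, 4): d=(-2,-4) top-left  bias=+0
  edge (0, 4)→(7, 3): d=(7,-1) top-left  bias=+0
    (4,0)@(9, 1): e=[0,42,-12] → ·  [on edge]
    (3,1)@(7, 3): e=[0,30,0] → ·  [on edge]
    (0,2)@(1, 5): e=[20,2,8] → #
    (1,2)@(3, 5): e=[10,10,10] → #
    (2,2)@(5, 5): e=[0,18,12] → ·  [on edge]
    (0,3)@(1, 7): e=[10,-2,22] → ·
    (1,3)@(3, 7): e=[0,6,24] → ·  [on edge]
  covered (2 px):
    · · · · · ·
    · · · · · ·
    # # · · · ·
    · · · · · ·

Result: [[0,2],[1,2]]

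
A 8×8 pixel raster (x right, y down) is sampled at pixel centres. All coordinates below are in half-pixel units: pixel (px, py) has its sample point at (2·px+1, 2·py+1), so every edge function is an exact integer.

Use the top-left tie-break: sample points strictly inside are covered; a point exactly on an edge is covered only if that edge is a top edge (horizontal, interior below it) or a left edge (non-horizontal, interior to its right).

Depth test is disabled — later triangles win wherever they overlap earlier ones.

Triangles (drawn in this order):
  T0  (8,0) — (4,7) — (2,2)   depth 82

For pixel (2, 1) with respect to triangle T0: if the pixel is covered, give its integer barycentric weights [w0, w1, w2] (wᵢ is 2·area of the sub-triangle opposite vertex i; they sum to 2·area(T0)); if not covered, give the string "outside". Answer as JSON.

T0:
  2·area = 34
  edge (8, 0)→(4, 7): d=(-4,7) right/bottom  bias=-1
  edge (4, 7)→(2, 2): d=(-2,-5) top-left  bias=+0
  edge (2, 2)→(8, 0): d=(6,-2) top-left  bias=+0
    (2,0)@(5, 1): e=[17,17,0] → #  [on edge]
    (3,0)@(7, 1): e=[3,27,4] → #
    (4,0)@(9, 1): e=[-11,37,8] → ·
    (1,1)@(3, 3): e=[23,3,8] → #
    (3,1)@(7, 3): e=[-5,23,16] → ·
    (1,2)@(3, 5): e=[15,-1,20] → ·
    (2,2)@(5, 5): e=[1,9,24] → #
    (3,2)@(7, 5): e=[-13,19,28] → ·
    (2,3)@(5, 7): e=[-7,5,36] → ·
  covered (5 px):
    · · # # · · · ·
    · # # · · · · ·
    · · # · · · · ·
    · · · · · · · ·
    · · · · · · · ·
    · · · · · · · ·
    · · · · · · · ·
    · · · · · · · ·

Result: [13,12,9]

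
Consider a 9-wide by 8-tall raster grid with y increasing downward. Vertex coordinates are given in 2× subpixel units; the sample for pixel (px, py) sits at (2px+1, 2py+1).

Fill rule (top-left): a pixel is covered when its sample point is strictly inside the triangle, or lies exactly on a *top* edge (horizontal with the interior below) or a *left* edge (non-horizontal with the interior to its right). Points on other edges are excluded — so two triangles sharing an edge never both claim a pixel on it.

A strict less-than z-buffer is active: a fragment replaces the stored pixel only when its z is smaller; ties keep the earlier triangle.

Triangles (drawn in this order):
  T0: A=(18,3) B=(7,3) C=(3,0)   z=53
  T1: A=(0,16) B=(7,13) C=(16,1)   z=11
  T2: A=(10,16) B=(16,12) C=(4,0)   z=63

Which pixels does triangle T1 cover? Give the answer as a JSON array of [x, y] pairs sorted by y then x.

T0:
  2·area = 33
  edge (18, 3)→(7, 3): d=(-11,0) right/bottom  bias=-1
  edge (7, 3)→(3, 0): d=(-4,-3) top-left  bias=+0
  edge (3, 0)→(18, 3): d=(15,3) right/bottom  bias=-1
    (2,0)@(5, 1): e=[22,2,9] → █
    (3,0)@(7, 1): e=[22,8,3] → █
    (4,0)@(9, 1): e=[22,14,-3] → ·
    (0,1)@(1, 3): e=[0,-18,51] → ·  [on edge]
    (1,1)@(3, 3): e=[0,-12,45] → ·  [on edge]
    (2,1)@(5, 3): e=[0,-6,39] → ·  [on edge]
    (3,1)@(7, 3): e=[0,0,33] → ·  [on edge]
    (4,1)@(9, 3): e=[0,6,27] → ·  [on edge]
    (5,1)@(11, 3): e=[0,12,21] → ·  [on edge]
    (6,1)@(13, 3): e=[0,18,15] → ·  [on edge]
    (7,1)@(15, 3): e=[0,24,9] → ·  [on edge]
    (8,1)@(17, 3): e=[0,30,3] → ·  [on edge]
    (7,4)@(15, 9): e=[-66,0,99] → ·  [on edge]
  covered (2 px):
    · · █ █ · · · · ·
    · · · · · · · · ·
    · · · · · · · · ·
    · · · · · · · · ·
    · · · · · · · · ·
    · · · · · · · · ·
    · · · · · · · · ·
    · · · · · · · · ·
T1:
  2·area = 57  (B↔C swapped to make it positive)
  edge (0, 16)→(16, 1): d=(16,-15) top-left  bias=+0
  edge (16, 1)→(7, 13): d=(-9,12) right/bottom  bias=-1
  edge (7, 13)→(0, 16): d=(-7,3) right/bottom  bias=-1
    (6,2)@(13, 5): e=[19,0,38] → ·  [on edge]
    (5,3)@(11, 7): e=[21,6,30] → █
    (6,3)@(13, 7): e=[51,-18,24] → ·
    (4,4)@(9, 9): e=[23,12,22] → █
    (5,4)@(11, 9): e=[53,-12,16] → ·
    (3,5)@(7, 11): e=[25,18,14] → █
    (4,5)@(9, 11): e=[55,-6,8] → ·
    (2,6)@(5, 13): e=[27,24,6] → █
    (3,6)@(7, 13): e=[57,0,0] → ·  [on edge]
    (2,7)@(5, 15): e=[59,6,-8] → ·
  covered (4 px):
    · · · · · · · · ·
    · · · · · · · · ·
    · · · · · · · · ·
    · · · · · █ · · ·
    · · · · █ · · · ·
    · · · █ · · · · ·
    · · █ · · · · · ·
    · · · · · · · · ·
T2:
  2·area = 120  (B↔C swapped to make it positive)
  edge (10, 16)→(4, 0): d=(-6,-16) top-left  bias=+0
  edge (4, 0)→(16, 12): d=(12,12) right/bottom  bias=-1
  edge (16, 12)→(10, 16): d=(-6,4) right/bottom  bias=-1
    (2,0)@(5, 1): e=[10,0,110] → ·  [on edge]
    (3,1)@(7, 3): e=[30,0,90] → ·  [on edge]
    (3,2)@(7, 5): e=[18,24,78] → █
    (4,2)@(9, 5): e=[50,0,70] → ·  [on edge]
    (3,3)@(7, 7): e=[6,48,66] → █
    (4,3)@(9, 7): e=[38,24,58] → █
    (5,3)@(11, 7): e=[70,0,50] → ·  [on edge]
    (3,4)@(7, 9): e=[-6,72,54] → ·
    (4,4)@(9, 9): e=[26,48,46] → █
    (5,4)@(11, 9): e=[58,24,38] → █
    (6,4)@(13, 9): e=[90,0,30] → ·  [on edge]
    (4,5)@(9, 11): e=[14,72,34] → █
    (7,5)@(15, 11): e=[110,0,10] → ·  [on edge]
    (8,6)@(17, 13): e=[130,0,-10] → ·  [on edge]
  covered (12 px):
    · · · · · · · · ·
    · · · · · · · · ·
    · · · █ · · · · ·
    · · · █ █ · · · ·
    · · · · █ █ · · ·
    · · · · █ █ █ · ·
    · · · · █ █ █ · ·
    · · · · · █ · · ·

Final: [[5,3],[4,4],[3,5],[2,6]]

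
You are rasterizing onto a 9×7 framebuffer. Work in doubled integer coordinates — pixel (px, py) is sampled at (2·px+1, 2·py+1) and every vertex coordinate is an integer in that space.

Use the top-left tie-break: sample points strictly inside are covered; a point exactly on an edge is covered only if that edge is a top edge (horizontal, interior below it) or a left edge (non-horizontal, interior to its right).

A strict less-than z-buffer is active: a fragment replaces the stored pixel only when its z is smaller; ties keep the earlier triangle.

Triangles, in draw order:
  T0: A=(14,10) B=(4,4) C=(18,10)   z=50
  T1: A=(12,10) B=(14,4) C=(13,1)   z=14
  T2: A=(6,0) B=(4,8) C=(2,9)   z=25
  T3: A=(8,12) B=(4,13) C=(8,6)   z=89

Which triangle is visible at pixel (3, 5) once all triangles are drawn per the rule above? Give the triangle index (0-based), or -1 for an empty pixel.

T0:
  2·area = 24
  edge (14, 10)→(4, 4): d=(-10,-6) top-left  bias=+0
  edge (4, 4)→(18, 10): d=(14,6) right/bottom  bias=-1
  edge (18, 10)→(14, 10): d=(-4,0) right/bottom  bias=-1
    (4,3)@(9, 7): e=[0,12,12] → X  [on edge]
    (5,3)@(11, 7): e=[12,0,12] → .  [on edge]
    (4,4)@(9, 9): e=[-20,40,4] → .
    (6,4)@(13, 9): e=[4,16,4] → X
    (7,4)@(15, 9): e=[16,4,4] → X
    (8,4)@(17, 9): e=[28,-8,4] → .
    (6,5)@(13, 11): e=[-16,44,-4] → .
    (7,5)@(15, 11): e=[-4,32,-4] → .
  covered (3 px):
    . . . . . . . . .
    . . . . . . . . .
    . . . . . . . . .
    . . . . X . . . .
    . . . . . . X X .
    . . . . . . . . .
    . . . . . . . . .
T1:
  2·area = 12  (B↔C swapped to make it positive)
  edge (12, 10)→(13, 1): d=(1,-9) top-left  bias=+0
  edge (13, 1)→(14, 4): d=(1,3) right/bottom  bias=-1
  edge (14, 4)→(12, 10): d=(-2,6) right/bottom  bias=-1
    (6,0)@(13, 1): e=[0,0,12] → .  [on edge]
    (7,0)@(15, 1): e=[18,-6,0] → .  [on edge]
    (6,1)@(13, 3): e=[2,2,8] → X
    (7,1)@(15, 3): e=[20,-4,-4] → .
    (6,2)@(13, 5): e=[4,4,4] → X
    (7,2)@(15, 5): e=[22,-2,-8] → .
    (6,3)@(13, 7): e=[6,6,0] → .  [on edge]
    (7,3)@(15, 7): e=[24,0,-12] → .  [on edge]
    (5,6)@(11, 13): e=[-6,18,0] → .  [on edge]
    (8,6)@(17, 13): e=[48,0,-36] → .  [on edge]
  covered (2 px):
    . . . . . . . . .
    . . . . . . X . .
    . . . . . . X . .
    . . . . . . . . .
    . . . . . . . . .
    . . . . . . . . .
    . . . . . . . . .
T2:
  2·area = 14
  edge (6, 0)→(4, 8): d=(-2,8) right/bottom  bias=-1
  edge (4, 8)→(2, 9): d=(-2,1) right/bottom  bias=-1
  edge (2, 9)→(6, 0): d=(4,-9) top-left  bias=+0
    (2,1)@(5, 3): e=[2,9,3] → X
    (3,1)@(7, 3): e=[-14,7,21] → .
    (2,2)@(5, 5): e=[-2,5,11] → .
    (1,3)@(3, 7): e=[10,3,1] → X
    (2,3)@(5, 7): e=[-6,1,19] → .
    (1,4)@(3, 9): e=[6,-1,9] → .
  covered (2 px):
    . . . . . . . . .
    . . X . . . . . .
    . . . . . . . . .
    . X . . . . . . .
    . . . . . . . . .
    . . . . . . . . .
    . . . . . . . . .
T3:
  2·area = 24
  edge (8, 12)→(4, 13): d=(-4,1) right/bottom  bias=-1
  edge (4, 13)→(8, 6): d=(4,-7) top-left  bias=+0
  edge (8, 6)→(8, 12): d=(0,6) right/bottom  bias=-1
    (3,4)@(7, 9): e=[13,5,6] → X
    (4,4)@(9, 9): e=[11,19,-6] → .
    (3,5)@(7, 11): e=[5,13,6] → X
    (4,5)@(9, 11): e=[3,27,-6] → .
    (3,6)@(7, 13): e=[-3,21,6] → .
  covered (2 px):
    . . . . . . . . .
    . . . . . . . . .
    . . . . . . . . .
    . . . . . . . . .
    . . . X . . . . .
    . . . X . . . . .
    . . . . . . . . .

Z-buffer (winner per pixel, '.' = empty):
  . . . . . . . . .
  . . 2 . . . 1 . .
  . . . . . . 1 . .
  . 2 . . 0 . . . .
  . . . 3 . . 0 0 .
  . . . 3 . . . . .
  . . . . . . . . .

Result: 3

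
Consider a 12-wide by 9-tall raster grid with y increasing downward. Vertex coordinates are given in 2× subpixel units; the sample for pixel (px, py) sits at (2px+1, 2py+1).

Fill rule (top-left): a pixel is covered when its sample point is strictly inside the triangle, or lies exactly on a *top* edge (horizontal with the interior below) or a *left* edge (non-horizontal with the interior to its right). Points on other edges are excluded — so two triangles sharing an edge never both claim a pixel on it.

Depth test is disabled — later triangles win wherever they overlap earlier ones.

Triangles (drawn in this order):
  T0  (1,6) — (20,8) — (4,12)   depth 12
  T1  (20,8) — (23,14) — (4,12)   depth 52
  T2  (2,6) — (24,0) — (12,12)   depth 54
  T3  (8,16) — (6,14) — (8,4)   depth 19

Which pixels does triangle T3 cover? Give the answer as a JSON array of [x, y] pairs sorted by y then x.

T0:
  2·area = 108
  edge (1, 6)→(20, 8): d=(19,2) right/bottom  bias=-1
  edge (20, 8)→(4, 12): d=(-16,4) right/bottom  bias=-1
  edge (4, 12)→(1, 6): d=(-3,-6) top-left  bias=+0
    (1,3)@(3, 7): e=[15,84,9] → X
    (2,3)@(5, 7): e=[11,76,21] → X
    (3,3)@(7, 7): e=[7,68,33] → X
    (4,3)@(9, 7): e=[3,60,45] → X
    (5,3)@(11, 7): e=[-1,52,57] → .
    (1,4)@(3, 9): e=[53,52,3] → X
    (5,4)@(11, 9): e=[37,20,51] → X
    (6,4)@(13, 9): e=[33,12,63] → X
    (7,4)@(15, 9): e=[29,4,75] → X
    (8,4)@(17, 9): e=[25,-4,87] → .
    (1,5)@(3, 11): e=[91,20,-3] → .
    (2,5)@(5, 11): e=[87,12,9] → X
  covered (13 px):
    . . . . . . . . . . . .
    . . . . . . . . . . . .
    . . . . . . . . . . . .
    . X X X X . . . . . . .
    . X X X X X X X . . . .
    . . X X . . . . . . . .
    . . . . . . . . . . . .
    . . . . . . . . . . . .
    . . . . . . . . . . . .
T1:
  2·area = 108
  edge (20, 8)→(23, 14): d=(3,6) right/bottom  bias=-1
  edge (23, 14)→(4, 12): d=(-19,-2) top-left  bias=+0
  edge (4, 12)→(20, 8): d=(16,-4) top-left  bias=+0
    (8,4)@(17, 9): e=[21,83,4] → X
    (9,4)@(19, 9): e=[9,87,12] → X
    (10,4)@(21, 9): e=[-3,91,20] → .
    (4,5)@(9, 11): e=[75,29,4] → X
    (5,5)@(11, 11): e=[63,33,12] → X
    (6,5)@(13, 11): e=[51,37,20] → X
    (7,5)@(15, 11): e=[39,41,28] → X
    (10,5)@(21, 11): e=[3,53,52] → X
    (11,5)@(23, 11): e=[-9,57,60] → .
    (4,6)@(9, 13): e=[81,-9,36] → .
    (5,6)@(11, 13): e=[69,-5,44] → .
    (6,6)@(13, 13): e=[57,-1,52] → .
  covered (13 px):
    . . . . . . . . . . . .
    . . . . . . . . . . . .
    . . . . . . . . . . . .
    . . . . . . . . . . . .
    . . . . . . . . X X . .
    . . . . X X X X X X X .
    . . . . . . . X X X X .
    . . . . . . . . . . . .
    . . . . . . . . . . . .
T2:
  2·area = 192
  edge (2, 6)→(24, 0): d=(22,-6) top-left  bias=+0
  edge (24, 0)→(12, 12): d=(-12,12) right/bottom  bias=-1
  edge (12, 12)→(2, 6): d=(-10,-6) top-left  bias=+0
    (10,0)@(21, 1): e=[4,24,164] → X
    (11,0)@(23, 1): e=[16,0,176] → .  [on edge]
    (6,1)@(13, 3): e=[0,96,96] → X  [on edge]
    (7,1)@(15, 3): e=[12,72,108] → X
    (8,1)@(17, 3): e=[24,48,120] → X
    (9,1)@(19, 3): e=[36,24,132] → X
    (10,1)@(21, 3): e=[48,0,144] → .  [on edge]
    (3,2)@(7, 5): e=[8,144,40] → X
    (4,2)@(9, 5): e=[20,120,52] → X
    (5,2)@(11, 5): e=[32,96,64] → X
    (9,2)@(19, 5): e=[80,0,112] → .  [on edge]
    (2,3)@(5, 7): e=[40,144,8] → X
    (8,3)@(17, 7): e=[112,0,80] → .  [on edge]
    (3,4)@(7, 9): e=[96,96,0] → X  [on edge]
    (7,4)@(15, 9): e=[144,0,48] → .  [on edge]
    (6,5)@(13, 11): e=[176,0,16] → .  [on edge]
    (5,6)@(11, 13): e=[208,0,-16] → .  [on edge]
    (4,7)@(9, 15): e=[240,0,-48] → .  [on edge]
    (8,7)@(17, 15): e=[288,-96,0] → .  [on edge]
    (3,8)@(7, 17): e=[272,0,-80] → .  [on edge]
  covered (22 px):
    . . . . . . . . . . X .
    . . . . . . X X X X . .
    . . . X X X X X X . . .
    . . X X X X X X . . . .
    . . . X X X X . . . . .
    . . . . . X . . . . . .
    . . . . . . . . . . . .
    . . . . . . . . . . . .
    . . . . . . . . . . . .
T3:
  2·area = 24
  edge (8, 16)→(6, 14): d=(-2,-2) top-left  bias=+0
  edge (6, 14)→(8, 4): d=(2,-10) top-left  bias=+0
  edge (8, 4)→(8, 16): d=(0,12) right/bottom  bias=-1
    (0,4)@(1, 9): e=[0,-60,84] → .  [on edge]
    (3,4)@(7, 9): e=[12,0,12] → X  [on edge]
    (4,4)@(9, 9): e=[16,20,-12] → .
    (1,5)@(3, 11): e=[0,-36,60] → .  [on edge]
    (3,5)@(7, 11): e=[8,4,12] → X
    (4,5)@(9, 11): e=[12,24,-12] → .
    (2,6)@(5, 13): e=[0,-12,36] → .  [on edge]
    (3,6)@(7, 13): e=[4,8,12] → X
    (4,6)@(9, 13): e=[8,28,-12] → .
    (3,7)@(7, 15): e=[0,12,12] → X  [on edge]
    (4,7)@(9, 15): e=[4,32,-12] → .
    (3,8)@(7, 17): e=[-4,16,12] → .
    (4,8)@(9, 17): e=[0,36,-12] → .  [on edge]
  covered (4 px):
    . . . . . . . . . . . .
    . . . . . . . . . . . .
    . . . . . . . . . . . .
    . . . . . . . . . . . .
    . . . X . . . . . . . .
    . . . X . . . . . . . .
    . . . X . . . . . . . .
    . . . X . . . . . . . .
    . . . . . . . . . . . .

Result: [[3,4],[3,5],[3,6],[3,7]]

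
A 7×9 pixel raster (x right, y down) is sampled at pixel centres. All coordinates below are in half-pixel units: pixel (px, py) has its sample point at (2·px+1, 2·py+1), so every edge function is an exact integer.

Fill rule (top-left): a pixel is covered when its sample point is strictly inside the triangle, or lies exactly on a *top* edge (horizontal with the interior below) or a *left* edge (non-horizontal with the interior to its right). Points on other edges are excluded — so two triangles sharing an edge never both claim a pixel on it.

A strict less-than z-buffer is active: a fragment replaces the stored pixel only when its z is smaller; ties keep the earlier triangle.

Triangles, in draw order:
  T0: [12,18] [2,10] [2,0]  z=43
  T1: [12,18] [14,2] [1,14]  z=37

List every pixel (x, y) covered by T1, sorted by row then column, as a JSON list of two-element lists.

T0:
  2·area = 100
  edge (12, 18)→(2, 10): d=(-10,-8) top-left  bias=+0
  edge (2, 10)→(2, 0): d=(0,-10) top-left  bias=+0
  edge (2, 0)→(12, 18): d=(10,18) right/bottom  bias=-1
    (1,1)@(3, 3): e=[78,10,12] → X
    (2,1)@(5, 3): e=[94,30,-24] → .
    (1,2)@(3, 5): e=[58,10,32] → X
    (2,2)@(5, 5): e=[74,30,-4] → .
    (1,3)@(3, 7): e=[38,10,52] → X
    (2,3)@(5, 7): e=[54,30,16] → X
    (3,3)@(7, 7): e=[70,50,-20] → .
    (1,4)@(3, 9): e=[18,10,72] → X
    (3,4)@(7, 9): e=[50,50,0] → .  [on edge]
    (1,5)@(3, 11): e=[-2,10,92] → .
    (2,5)@(5, 11): e=[14,30,56] → X
    (3,5)@(7, 11): e=[30,50,20] → X
  covered (12 px):
    . . . . . . .
    . X . . . . .
    . X . . . . .
    . X X . . . .
    . X X . . . .
    . . X X . . .
    . . . X X . .
    . . . . X . .
    . . . . . X .
T1:
  2·area = 184  (B↔C swapped to make it positive)
  edge (12, 18)→(1, 14): d=(-11,-4) top-left  bias=+0
  edge (1, 14)→(14, 2): d=(13,-12) top-left  bias=+0
  edge (14, 2)→(12, 18): d=(-2,16) right/bottom  bias=-1
    (6,1)@(13, 3): e=[169,1,14] → X
    (5,2)@(11, 5): e=[139,3,42] → X
    (4,3)@(9, 7): e=[109,5,70] → X
    (3,4)@(7, 9): e=[79,7,98] → X
    (2,5)@(5, 11): e=[49,9,126] → X
    (6,5)@(13, 11): e=[81,105,-2] → .
    (1,6)@(3, 13): e=[19,11,154] → X
    (6,6)@(13, 13): e=[59,131,-6] → .
    (1,7)@(3, 15): e=[-3,37,150] → .
    (2,7)@(5, 15): e=[5,61,118] → X
    (6,7)@(13, 15): e=[37,157,-10] → .
    (2,8)@(5, 17): e=[-17,87,114] → .
  covered (24 px):
    . . . . . . .
    . . . . . . X
    . . . . . X X
    . . . . X X X
    . . . X X X X
    . . X X X X .
    . X X X X X .
    . . X X X X .
    . . . . . X .

Answer: [[6,1],[5,2],[6,2],[4,3],[5,3],[6,3],[3,4],[4,4],[5,4],[6,4],[2,5],[3,5],[4,5],[5,5],[1,6],[2,6],[3,6],[4,6],[5,6],[2,7],[3,7],[4,7],[5,7],[5,8]]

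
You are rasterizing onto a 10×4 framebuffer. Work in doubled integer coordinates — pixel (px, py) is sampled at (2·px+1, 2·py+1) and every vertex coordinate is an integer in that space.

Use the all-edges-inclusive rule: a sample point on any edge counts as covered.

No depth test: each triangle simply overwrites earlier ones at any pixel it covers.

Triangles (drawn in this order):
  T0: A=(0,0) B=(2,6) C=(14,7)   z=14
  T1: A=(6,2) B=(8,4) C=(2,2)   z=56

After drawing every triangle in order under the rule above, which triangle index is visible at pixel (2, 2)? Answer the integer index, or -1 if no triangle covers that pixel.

T0:
  2·area = 70  (B↔C swapped to make it positive)
  edge (0, 0)→(14, 7): d=(14,7) inclusive
  edge (14, 7)→(2, 6): d=(-12,-1) inclusive
  edge (2, 6)→(0, 0): d=(-2,-6) inclusive
    (0,0)@(1, 1): e=[7,59,4] → #
    (1,0)@(3, 1): e=[-7,61,16] → ·
    (0,1)@(1, 3): e=[35,35,0] → #  [on edge]
    (1,1)@(3, 3): e=[21,37,12] → #
    (2,1)@(5, 3): e=[7,39,24] → #
    (3,1)@(7, 3): e=[-7,41,36] → ·
    (0,2)@(1, 5): e=[63,11,-4] → ·
    (1,2)@(3, 5): e=[49,13,8] → #
    (3,2)@(7, 5): e=[21,17,32] → #
    (4,2)@(9, 5): e=[7,19,44] → #
    (5,2)@(11, 5): e=[-7,21,56] → ·
    (1,3)@(3, 7): e=[77,-11,4] → ·
  covered (8 px):
    # · · · · · · · · ·
    # # # · · · · · · ·
    · # # # # · · · · ·
    · · · · · · · · · ·
T1:
  2·area = 8
  edge (6, 2)→(8, 4): d=(2,2) inclusive
  edge (8, 4)→(2, 2): d=(-6,-2) inclusive
  edge (2, 2)→(6, 2): d=(4,0) inclusive
    (2,0)@(5, 1): e=[0,12,-4] → ·  [on edge]
    (2,1)@(5, 3): e=[4,0,4] → #  [on edge]
    (3,1)@(7, 3): e=[0,4,4] → #  [on edge]
    (4,1)@(9, 3): e=[-4,8,4] → ·
    (2,2)@(5, 5): e=[8,-12,12] → ·
    (3,2)@(7, 5): e=[4,-8,12] → ·
    (4,2)@(9, 5): e=[0,-4,12] → ·  [on edge]
    (5,2)@(11, 5): e=[-4,0,12] → ·  [on edge]
    (5,3)@(11, 7): e=[0,-12,20] → ·  [on edge]
    (8,3)@(17, 7): e=[-12,0,20] → ·  [on edge]
  covered (2 px):
    · · · · · · · · · ·
    · · # # · · · · · ·
    · · · · · · · · · ·
    · · · · · · · · · ·

Z-buffer (winner per pixel, '.' = empty):
  0 . . . . . . . . .
  0 0 1 1 . . . . . .
  . 0 0 0 0 . . . . .
  . . . . . . . . . .

Result: 0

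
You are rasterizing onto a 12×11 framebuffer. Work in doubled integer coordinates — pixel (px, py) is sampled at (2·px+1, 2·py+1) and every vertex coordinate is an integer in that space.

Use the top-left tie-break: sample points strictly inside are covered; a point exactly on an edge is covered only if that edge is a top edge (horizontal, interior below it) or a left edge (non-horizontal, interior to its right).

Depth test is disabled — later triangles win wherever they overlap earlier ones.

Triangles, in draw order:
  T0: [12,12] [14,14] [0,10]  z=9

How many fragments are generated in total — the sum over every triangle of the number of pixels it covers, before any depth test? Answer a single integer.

T0:
  2·area = 20
  edge (12, 12)→(14, 14): d=(2,2) right/bottom  bias=-1
  edge (14, 14)→(0, 10): d=(-14,-4) top-left  bias=+0
  edge (0, 10)→(12, 12): d=(12,2) right/bottom  bias=-1
    (0,0)@(1, 1): e=[0,130,-110] → .  [on edge]
    (1,1)@(3, 3): e=[0,110,-90] → .  [on edge]
    (2,2)@(5, 5): e=[0,90,-70] → .  [on edge]
    (3,3)@(7, 7): e=[0,70,-50] → .  [on edge]
    (4,4)@(9, 9): e=[0,50,-30] → .  [on edge]
    (2,5)@(5, 11): e=[12,6,2] → X
    (3,5)@(7, 11): e=[8,14,-2] → .
    (5,5)@(11, 11): e=[0,30,-10] → .  [on edge]
    (2,6)@(5, 13): e=[16,-22,26] → .
    (5,6)@(11, 13): e=[4,2,14] → X
    (6,6)@(13, 13): e=[0,10,10] → .  [on edge]
    (5,7)@(11, 15): e=[8,-26,38] → .
    (7,7)@(15, 15): e=[0,-10,30] → .  [on edge]
    (8,8)@(17, 17): e=[0,-30,50] → .  [on edge]
    (9,9)@(19, 19): e=[0,-50,70] → .  [on edge]
    (10,10)@(21, 21): e=[0,-70,90] → .  [on edge]
  covered (2 px):
    . . . . . . . . . . . .
    . . . . . . . . . . . .
    . . . . . . . . . . . .
    . . . . . . . . . . . .
    . . . . . . . . . . . .
    . . X . . . . . . . . .
    . . . . . X . . . . . .
    . . . . . . . . . . . .
    . . . . . . . . . . . .
    . . . . . . . . . . . .
    . . . . . . . . . . . .

Final: 2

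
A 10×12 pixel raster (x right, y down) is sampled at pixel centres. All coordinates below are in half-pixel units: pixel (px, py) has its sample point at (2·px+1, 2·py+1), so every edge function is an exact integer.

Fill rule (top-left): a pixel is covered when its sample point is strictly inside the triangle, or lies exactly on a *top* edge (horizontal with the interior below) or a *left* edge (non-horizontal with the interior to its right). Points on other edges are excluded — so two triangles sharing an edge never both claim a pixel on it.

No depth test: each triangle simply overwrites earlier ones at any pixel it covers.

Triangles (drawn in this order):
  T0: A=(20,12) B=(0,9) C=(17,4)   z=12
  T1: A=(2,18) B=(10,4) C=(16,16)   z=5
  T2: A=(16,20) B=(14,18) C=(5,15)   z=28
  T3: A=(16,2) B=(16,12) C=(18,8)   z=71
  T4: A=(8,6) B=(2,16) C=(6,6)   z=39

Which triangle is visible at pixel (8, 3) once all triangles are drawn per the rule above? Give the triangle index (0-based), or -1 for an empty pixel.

T0:
  2·area = 151
  edge (20, 12)→(0, 9): d=(-20,-3) top-left  bias=+0
  edge (0, 9)→(17, 4): d=(17,-5) top-left  bias=+0
  edge (17, 4)→(20, 12): d=(3,8) right/bottom  bias=-1
    (7,2)@(15, 5): e=[125,7,19] → #
    (8,2)@(17, 5): e=[131,17,3] → #
    (9,2)@(19, 5): e=[137,27,-13] → ·
    (3,3)@(7, 7): e=[61,1,89] → #
    (4,3)@(9, 7): e=[67,11,73] → #
    (5,3)@(11, 7): e=[73,21,57] → #
    (6,3)@(13, 7): e=[79,31,41] → #
    (9,3)@(19, 7): e=[97,61,-7] → ·
    (0,4)@(1, 9): e=[3,5,143] → #
    (1,4)@(3, 9): e=[9,15,127] → #
    (2,4)@(5, 9): e=[15,25,111] → #
    (9,4)@(19, 9): e=[57,95,-1] → ·
  covered (20 px):
    · · · · · · · · · ·
    · · · · · · · · · ·
    · · · · · · · # # ·
    · · · # # # # # # ·
    # # # # # # # # # ·
    · · · · · · · # # #
    · · · · · · · · · ·
    · · · · · · · · · ·
    · · · · · · · · · ·
    · · · · · · · · · ·
    · · · · · · · · · ·
    · · · · · · · · · ·
T1:
  2·area = 180
  edge (2, 18)→(10, 4): d=(8,-14) top-left  bias=+0
  edge (10, 4)→(16, 16): d=(6,12) right/bottom  bias=-1
  edge (16, 16)→(2, 18): d=(-14,2) right/bottom  bias=-1
    (4,3)@(9, 7): e=[10,30,140] → #
    (5,3)@(11, 7): e=[38,6,136] → #
    (6,3)@(13, 7): e=[66,-18,132] → ·
    (4,4)@(9, 9): e=[26,42,112] → #
    (6,4)@(13, 9): e=[82,-6,104] → ·
    (3,5)@(7, 11): e=[14,78,88] → #
    (6,5)@(13, 11): e=[98,6,76] → #
    (7,5)@(15, 11): e=[126,-18,72] → ·
    (2,6)@(5, 13): e=[2,114,64] → #
    (7,6)@(15, 13): e=[142,-6,44] → ·
    (2,7)@(5, 15): e=[18,126,36] → #
    (7,7)@(15, 15): e=[158,6,16] → #
    (4,8)@(9, 17): e=[90,90,0] → ·  [on edge]
  covered (22 px):
    · · · · · · · · · ·
    · · · · · · · · · ·
    · · · · · · · · · ·
    · · · · # # · · · ·
    · · · · # # · · · ·
    · · · # # # # · · ·
    · · # # # # # · · ·
    · · # # # # # # · ·
    · # # # · · · · · ·
    · · · · · · · · · ·
    · · · · · · · · · ·
    · · · · · · · · · ·
T2:
  2·area = 12  (B↔C swapped to make it positive)
  edge (16, 20)→(5, 15): d=(-11,-5) top-left  bias=+0
  edge (5, 15)→(14, 18): d=(9,3) right/bottom  bias=-1
  edge (14, 18)→(16, 20): d=(2,2) right/bottom  bias=-1
    (0,2)@(1, 5): e=[90,-78,0] → ·  [on edge]
    (1,3)@(3, 7): e=[78,-66,0] → ·  [on edge]
    (2,4)@(5, 9): e=[66,-54,0] → ·  [on edge]
    (3,5)@(7, 11): e=[54,-42,0] → ·  [on edge]
    (4,6)@(9, 13): e=[42,-30,0] → ·  [on edge]
    (2,7)@(5, 15): e=[0,0,12] → ·  [on edge]
    (5,7)@(11, 15): e=[30,-18,0] → ·  [on edge]
    (5,8)@(11, 17): e=[8,0,4] → ·  [on edge]
    (6,8)@(13, 17): e=[18,-6,0] → ·  [on edge]
    (7,9)@(15, 19): e=[6,6,0] → ·  [on edge]
    (8,9)@(17, 19): e=[16,0,-4] → ·  [on edge]
    (8,10)@(17, 21): e=[-6,18,0] → ·  [on edge]
    (9,11)@(19, 23): e=[-18,30,0] → ·  [on edge]
  covered (0 px):
    · · · · · · · · · ·
    · · · · · · · · · ·
    · · · · · · · · · ·
    · · · · · · · · · ·
    · · · · · · · · · ·
    · · · · · · · · · ·
    · · · · · · · · · ·
    · · · · · · · · · ·
    · · · · · · · · · ·
    · · · · · · · · · ·
    · · · · · · · · · ·
    · · · · · · · · · ·
T3:
  2·area = 20  (B↔C swapped to make it positive)
  edge (16, 2)→(18, 8): d=(2,6) right/bottom  bias=-1
  edge (18, 8)→(16, 12): d=(-2,4) right/bottom  bias=-1
  edge (16, 12)→(16, 2): d=(0,-10) top-left  bias=+0
    (8,2)@(17, 5): e=[0,10,10] → ·  [on edge]
    (8,3)@(17, 7): e=[4,6,10] → #
    (9,3)@(19, 7): e=[-8,-2,30] → ·
    (8,4)@(17, 9): e=[8,2,10] → #
    (9,4)@(19, 9): e=[-4,-6,30] → ·
    (8,5)@(17, 11): e=[12,-2,10] → ·
    (9,5)@(19, 11): e=[0,-10,30] → ·  [on edge]
  covered (2 px):
    · · · · · · · · · ·
    · · · · · · · · · ·
    · · · · · · · · · ·
    · · · · · · · · # ·
    · · · · · · · · # ·
    · · · · · · · · · ·
    · · · · · · · · · ·
    · · · · · · · · · ·
    · · · · · · · · · ·
    · · · · · · · · · ·
    · · · · · · · · · ·
    · · · · · · · · · ·
T4:
  2·area = 20
  edge (8, 6)→(2, 16): d=(-6,10) right/bottom  bias=-1
  edge (2, 16)→(6, 6): d=(4,-10) top-left  bias=+0
  edge (6, 6)→(8, 6): d=(2,0) top-left  bias=+0
    (5,0)@(11, 1): e=[0,30,-10] → ·  [on edge]
    (3,3)@(7, 7): e=[4,14,2] → #
    (4,3)@(9, 7): e=[-16,34,2] → ·
    (2,4)@(5, 9): e=[12,2,6] → #
    (3,4)@(7, 9): e=[-8,22,6] → ·
    (2,5)@(5, 11): e=[0,10,10] → ·  [on edge]
  covered (2 px):
    · · · · · · · · · ·
    · · · · · · · · · ·
    · · · · · · · · · ·
    · · · # · · · · · ·
    · · # · · · · · · ·
    · · · · · · · · · ·
    · · · · · · · · · ·
    · · · · · · · · · ·
    · · · · · · · · · ·
    · · · · · · · · · ·
    · · · · · · · · · ·
    · · · · · · · · · ·

Z-buffer (winner per pixel, '.' = empty):
  . . . . . . . . . .
  . . . . . . . . . .
  . . . . . . . 0 0 .
  . . . 4 1 1 0 0 3 .
  0 0 4 0 1 1 0 0 3 .
  . . . 1 1 1 1 0 0 0
  . . 1 1 1 1 1 . . .
  . . 1 1 1 1 1 1 . .
  . 1 1 1 . . . . . .
  . . . . . . . . . .
  . . . . . . . . . .
  . . . . . . . . . .

Answer: 3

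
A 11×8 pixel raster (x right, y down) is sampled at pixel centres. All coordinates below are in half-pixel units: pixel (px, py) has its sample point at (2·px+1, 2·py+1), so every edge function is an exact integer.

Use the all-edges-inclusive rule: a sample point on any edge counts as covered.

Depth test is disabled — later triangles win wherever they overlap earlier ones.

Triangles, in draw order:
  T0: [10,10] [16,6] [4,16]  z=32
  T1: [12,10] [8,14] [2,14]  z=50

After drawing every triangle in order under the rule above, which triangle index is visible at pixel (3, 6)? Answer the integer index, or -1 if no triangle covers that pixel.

T0:
  2·area = 12
  edge (10, 10)→(16, 6): d=(6,-4) inclusive
  edge (16, 6)→(4, 16): d=(-12,10) inclusive
  edge (4, 16)→(10, 10): d=(6,-6) inclusive
    (9,0)@(19, 1): e=[-18,30,0] → ·  [on edge]
    (8,1)@(17, 3): e=[-14,26,0] → ·  [on edge]
    (7,2)@(15, 5): e=[-10,22,0] → ·  [on edge]
    (6,3)@(13, 7): e=[-6,18,0] → ·  [on edge]
    (5,4)@(11, 9): e=[-2,14,0] → ·  [on edge]
    (4,5)@(9, 11): e=[2,10,0] → #  [on edge]
    (5,5)@(11, 11): e=[10,-10,12] → ·
    (3,6)@(7, 13): e=[6,6,0] → #  [on edge]
    (4,6)@(9, 13): e=[14,-14,12] → ·
    (2,7)@(5, 15): e=[10,2,0] → #  [on edge]
    (3,7)@(7, 15): e=[18,-18,12] → ·
  covered (3 px):
    · · · · · · · · · · ·
    · · · · · · · · · · ·
    · · · · · · · · · · ·
    · · · · · · · · · · ·
    · · · · · · · · · · ·
    · · · · # · · · · · ·
    · · · # · · · · · · ·
    · · # · · · · · · · ·
T1:
  2·area = 24
  edge (12, 10)→(8, 14): d=(-4,4) inclusive
  edge (8, 14)→(2, 14): d=(-6,0) inclusive
  edge (2, 14)→(12, 10): d=(10,-4) inclusive
    (10,0)@(21, 1): e=[0,78,-54] → ·  [on edge]
    (9,1)@(19, 3): e=[0,66,-42] → ·  [on edge]
    (8,2)@(17, 5): e=[0,54,-30] → ·  [on edge]
    (7,3)@(15, 7): e=[0,42,-18] → ·  [on edge]
    (6,4)@(13, 9): e=[0,30,-6] → ·  [on edge]
    (5,5)@(11, 11): e=[0,18,6] → #  [on edge]
    (6,5)@(13, 11): e=[-8,18,14] → ·
    (2,6)@(5, 13): e=[16,6,2] → #
    (3,6)@(7, 13): e=[8,6,10] → #
    (4,6)@(9, 13): e=[0,6,18] → #  [on edge]
    (5,6)@(11, 13): e=[-8,6,26] → ·
    (2,7)@(5, 15): e=[8,-6,22] → ·
    (3,7)@(7, 15): e=[0,-6,30] → ·  [on edge]
  covered (4 px):
    · · · · · · · · · · ·
    · · · · · · · · · · ·
    · · · · · · · · · · ·
    · · · · · · · · · · ·
    · · · · · · · · · · ·
    · · · · · # · · · · ·
    · · # # # · · · · · ·
    · · · · · · · · · · ·

Z-buffer (winner per pixel, '.' = empty):
  . . . . . . . . . . .
  . . . . . . . . . . .
  . . . . . . . . . . .
  . . . . . . . . . . .
  . . . . . . . . . . .
  . . . . 0 1 . . . . .
  . . 1 1 1 . . . . . .
  . . 0 . . . . . . . .

Final: 1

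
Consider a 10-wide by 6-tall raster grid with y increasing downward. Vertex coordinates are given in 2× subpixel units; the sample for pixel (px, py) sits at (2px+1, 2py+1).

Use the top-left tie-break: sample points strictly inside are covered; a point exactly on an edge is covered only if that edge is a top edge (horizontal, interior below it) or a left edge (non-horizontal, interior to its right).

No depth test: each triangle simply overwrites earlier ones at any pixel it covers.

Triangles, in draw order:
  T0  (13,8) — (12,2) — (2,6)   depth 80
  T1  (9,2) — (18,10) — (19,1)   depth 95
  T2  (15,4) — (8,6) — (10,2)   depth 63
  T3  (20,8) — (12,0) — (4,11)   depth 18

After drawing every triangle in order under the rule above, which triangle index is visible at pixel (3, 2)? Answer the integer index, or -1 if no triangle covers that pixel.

T0:
  2·area = 64  (B↔C swapped to make it positive)
  edge (13, 8)→(2, 6): d=(-11,-2) top-left  bias=+0
  edge (2, 6)→(12, 2): d=(10,-4) top-left  bias=+0
  edge (12, 2)→(13, 8): d=(1,6) right/bottom  bias=-1
    (5,1)@(11, 3): e=[51,6,7] → #
    (6,1)@(13, 3): e=[55,14,-5] → ·
    (2,2)@(5, 5): e=[17,2,45] → #
    (3,2)@(7, 5): e=[21,10,33] → #
    (4,2)@(9, 5): e=[25,18,21] → #
    (6,2)@(13, 5): e=[33,34,-3] → ·
    (2,3)@(5, 7): e=[-5,22,47] → ·
    (3,3)@(7, 7): e=[-1,30,35] → ·
    (4,3)@(9, 7): e=[3,38,23] → #
    (6,3)@(13, 7): e=[11,54,-1] → ·
    (4,4)@(9, 9): e=[-19,58,25] → ·
    (5,4)@(11, 9): e=[-15,66,13] → ·
  covered (7 px):
    · · · · · · · · · ·
    · · · · · # · · · ·
    · · # # # # · · · ·
    · · · · # # · · · ·
    · · · · · · · · · ·
    · · · · · · · · · ·
T1:
  2·area = 89  (B↔C swapped to make it positive)
  edge (9, 2)→(19, 1): d=(10,-1) top-left  bias=+0
  edge (19, 1)→(18, 10): d=(-1,9) right/bottom  bias=-1
  edge (18, 10)→(9, 2): d=(-9,-8) top-left  bias=+0
    (9,0)@(19, 1): e=[0,0,89] → ·  [on edge]
    (5,1)@(11, 3): e=[12,70,7] → #
    (6,1)@(13, 3): e=[14,52,23] → #
    (7,1)@(15, 3): e=[16,34,39] → #
    (8,1)@(17, 3): e=[18,16,55] → #
    (9,1)@(19, 3): e=[20,-2,71] → ·
    (5,2)@(11, 5): e=[32,68,-11] → ·
    (6,2)@(13, 5): e=[34,50,5] → #
    (9,2)@(19, 5): e=[40,-4,53] → ·
    (6,3)@(13, 7): e=[54,48,-13] → ·
    (7,3)@(15, 7): e=[56,30,3] → #
    (9,3)@(19, 7): e=[60,-6,35] → ·
  covered (10 px):
    · · · · · · · · · ·
    · · · · · # # # # ·
    · · · · · · # # # ·
    · · · · · · · # # ·
    · · · · · · · · # ·
    · · · · · · · · · ·
T2:
  2·area = 24
  edge (15, 4)→(8, 6): d=(-7,2) right/bottom  bias=-1
  edge (8, 6)→(10, 2): d=(2,-4) top-left  bias=+0
  edge (10, 2)→(15, 4): d=(5,2) right/bottom  bias=-1
    (5,1)@(11, 3): e=[15,6,3] → #
    (6,1)@(13, 3): e=[11,14,-1] → ·
    (4,2)@(9, 5): e=[5,2,17] → #
    (6,2)@(13, 5): e=[-3,18,9] → ·
    (4,3)@(9, 7): e=[-9,6,27] → ·
    (5,3)@(11, 7): e=[-13,14,23] → ·
  covered (3 px):
    · · · · · · · · · ·
    · · · · · # · · · ·
    · · · · # # · · · ·
    · · · · · · · · · ·
    · · · · · · · · · ·
    · · · · · · · · · ·
T3:
  2·area = 152  (B↔C swapped to make it positive)
  edge (20, 8)→(4, 11): d=(-16,3) right/bottom  bias=-1
  edge (4, 11)→(12, 0): d=(8,-11) top-left  bias=+0
  edge (12, 0)→(20, 8): d=(8,8) right/bottom  bias=-1
    (6,0)@(13, 1): e=[133,19,0] → ·  [on edge]
    (5,1)@(11, 3): e=[107,13,32] → #
    (6,1)@(13, 3): e=[101,35,16] → #
    (7,1)@(15, 3): e=[95,57,0] → ·  [on edge]
    (4,2)@(9, 5): e=[81,7,64] → #
    (7,2)@(15, 5): e=[63,73,16] → #
    (8,2)@(17, 5): e=[57,95,0] → ·  [on edge]
    (3,3)@(7, 7): e=[55,1,96] → #
    (8,3)@(17, 7): e=[25,111,16] → #
    (9,3)@(19, 7): e=[19,133,0] → ·  [on edge]
    (3,4)@(7, 9): e=[23,17,112] → #
    (7,4)@(15, 9): e=[-1,105,48] → ·
  covered (16 px):
    · · · · · · · · · ·
    · · · · · # # · · ·
    · · · · # # # # · ·
    · · · # # # # # # ·
    · · · # # # # · · ·
    · · · · · · · · · ·

Z-buffer (winner per pixel, '.' = empty):
  . . . . . . . . . .
  . . . . . 3 3 1 1 .
  . . 0 0 3 3 3 3 1 .
  . . . 3 3 3 3 3 3 .
  . . . 3 3 3 3 . 1 .
  . . . . . . . . . .

Answer: 0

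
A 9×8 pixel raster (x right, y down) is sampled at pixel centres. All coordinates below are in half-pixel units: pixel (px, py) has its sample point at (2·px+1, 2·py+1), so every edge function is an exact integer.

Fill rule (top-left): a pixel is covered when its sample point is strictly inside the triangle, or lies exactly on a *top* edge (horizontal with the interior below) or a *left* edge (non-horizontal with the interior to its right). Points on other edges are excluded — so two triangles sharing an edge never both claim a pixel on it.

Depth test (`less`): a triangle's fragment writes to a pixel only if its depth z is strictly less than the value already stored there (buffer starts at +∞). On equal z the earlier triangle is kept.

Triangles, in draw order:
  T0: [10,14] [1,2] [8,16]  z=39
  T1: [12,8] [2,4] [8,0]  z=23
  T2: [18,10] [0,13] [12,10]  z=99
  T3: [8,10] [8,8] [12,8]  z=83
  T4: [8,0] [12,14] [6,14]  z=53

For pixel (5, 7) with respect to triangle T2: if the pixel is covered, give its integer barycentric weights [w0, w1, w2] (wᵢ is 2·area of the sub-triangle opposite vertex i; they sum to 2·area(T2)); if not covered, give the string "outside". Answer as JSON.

T0:
  2·area = 42  (B↔C swapped to make it positive)
  edge (10, 14)→(8, 16): d=(-2,2) right/bottom  bias=-1
  edge (8, 16)→(1, 2): d=(-7,-14) top-left  bias=+0
  edge (1, 2)→(10, 14): d=(9,12) right/bottom  bias=-1
    (1,2)@(3, 5): e=[32,7,3] → X
    (2,2)@(5, 5): e=[28,35,-21] → .
    (1,3)@(3, 7): e=[28,-7,21] → .
    (8,3)@(17, 7): e=[0,189,-147] → .  [on edge]
    (2,4)@(5, 9): e=[20,7,15] → X
    (3,4)@(7, 9): e=[16,35,-9] → .
    (7,4)@(15, 9): e=[0,147,-105] → .  [on edge]
    (2,5)@(5, 11): e=[16,-7,33] → .
    (3,5)@(7, 11): e=[12,21,9] → X
    (4,5)@(9, 11): e=[8,49,-15] → .
    (6,5)@(13, 11): e=[0,105,-63] → .  [on edge]
    (3,6)@(7, 13): e=[8,7,27] → X
    (5,6)@(11, 13): e=[0,63,-21] → .  [on edge]
    (4,7)@(9, 15): e=[0,21,21] → .  [on edge]
  covered (5 px):
    . . . . . . . . .
    . . . . . . . . .
    . X . . . . . . .
    . . . . . . . . .
    . . X . . . . . .
    . . . X . . . . .
    . . . X X . . . .
    . . . . . . . . .
T1:
  2·area = 64
  edge (12, 8)→(2, 4): d=(-10,-4) top-left  bias=+0
  edge (2, 4)→(8, 0): d=(6,-4) top-left  bias=+0
  edge (8, 0)→(12, 8): d=(4,8) right/bottom  bias=-1
    (3,0)@(7, 1): e=[50,2,12] → X
    (4,0)@(9, 1): e=[58,10,-4] → .
    (2,1)@(5, 3): e=[22,6,36] → X
    (4,1)@(9, 3): e=[38,22,4] → X
    (5,1)@(11, 3): e=[46,30,-12] → .
    (2,2)@(5, 5): e=[2,18,44] → X
    (5,2)@(11, 5): e=[26,42,-4] → .
    (2,3)@(5, 7): e=[-18,30,52] → .
    (3,3)@(7, 7): e=[-10,38,36] → .
    (4,3)@(9, 7): e=[-2,46,20] → .
    (5,3)@(11, 7): e=[6,54,4] → X
    (6,3)@(13, 7): e=[14,62,-12] → .
  covered (8 px):
    . . . X . . . . .
    . . X X X . . . .
    . . X X X . . . .
    . . . . . X . . .
    . . . . . . . . .
    . . . . . . . . .
    . . . . . . . . .
    . . . . . . . . .
T2:
  2·area = 18
  edge (18, 10)→(0, 13): d=(-18,3) right/bottom  bias=-1
  edge (0, 13)→(12, 10): d=(12,-3) top-left  bias=+0
  edge (12, 10)→(18, 10): d=(6,0) top-left  bias=+0
    (4,5)@(9, 11): e=[9,3,6] → X
    (5,5)@(11, 11): e=[3,9,6] → X
    (6,5)@(13, 11): e=[-3,15,6] → .
    (4,6)@(9, 13): e=[-27,27,18] → .
    (5,6)@(11, 13): e=[-33,33,18] → .
  covered (2 px):
    . . . . . . . . .
    . . . . . . . . .
    . . . . . . . . .
    . . . . . . . . .
    . . . . . . . . .
    . . . . X X . . .
    . . . . . . . . .
    . . . . . . . . .
T3:
  2·area = 8
  edge (8, 10)→(8, 8): d=(0,-2) top-left  bias=+0
  edge (8, 8)→(12, 8): d=(4,0) top-left  bias=+0
  edge (12, 8)→(8, 10): d=(-4,2) right/bottom  bias=-1
    (4,4)@(9, 9): e=[2,4,2] → X
    (5,4)@(11, 9): e=[6,4,-2] → .
    (4,5)@(9, 11): e=[2,12,-6] → .
  covered (1 px):
    . . . . . . . . .
    . . . . . . . . .
    . . . . . . . . .
    . . . . . . . . .
    . . . . X . . . .
    . . . . . . . . .
    . . . . . . . . .
    . . . . . . . . .
T4:
  2·area = 84
  edge (8, 0)→(12, 14): d=(4,14) right/bottom  bias=-1
  edge (12, 14)→(6, 14): d=(-6,0) right/bottom  bias=-1
  edge (6, 14)→(8, 0): d=(2,-14) top-left  bias=+0
    (4,2)@(9, 5): e=[6,54,24] → X
    (5,2)@(11, 5): e=[-22,54,52] → .
    (3,3)@(7, 7): e=[42,42,0] → X  [on edge]
    (5,3)@(11, 7): e=[-14,42,56] → .
    (3,4)@(7, 9): e=[50,30,4] → X
    (5,4)@(11, 9): e=[-6,30,60] → .
    (3,5)@(7, 11): e=[58,18,8] → X
    (5,5)@(11, 11): e=[2,18,64] → X
    (6,5)@(13, 11): e=[-26,18,92] → .
    (3,6)@(7, 13): e=[66,6,12] → X
    (6,6)@(13, 13): e=[-18,6,96] → .
    (3,7)@(7, 15): e=[74,-6,16] → .
  covered (11 px):
    . . . . . . . . .
    . . . . . . . . .
    . . . . X . . . .
    . . . X X . . . .
    . . . X X . . . .
    . . . X X X . . .
    . . . X X X . . .
    . . . . . . . . .

Answer: "outside"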